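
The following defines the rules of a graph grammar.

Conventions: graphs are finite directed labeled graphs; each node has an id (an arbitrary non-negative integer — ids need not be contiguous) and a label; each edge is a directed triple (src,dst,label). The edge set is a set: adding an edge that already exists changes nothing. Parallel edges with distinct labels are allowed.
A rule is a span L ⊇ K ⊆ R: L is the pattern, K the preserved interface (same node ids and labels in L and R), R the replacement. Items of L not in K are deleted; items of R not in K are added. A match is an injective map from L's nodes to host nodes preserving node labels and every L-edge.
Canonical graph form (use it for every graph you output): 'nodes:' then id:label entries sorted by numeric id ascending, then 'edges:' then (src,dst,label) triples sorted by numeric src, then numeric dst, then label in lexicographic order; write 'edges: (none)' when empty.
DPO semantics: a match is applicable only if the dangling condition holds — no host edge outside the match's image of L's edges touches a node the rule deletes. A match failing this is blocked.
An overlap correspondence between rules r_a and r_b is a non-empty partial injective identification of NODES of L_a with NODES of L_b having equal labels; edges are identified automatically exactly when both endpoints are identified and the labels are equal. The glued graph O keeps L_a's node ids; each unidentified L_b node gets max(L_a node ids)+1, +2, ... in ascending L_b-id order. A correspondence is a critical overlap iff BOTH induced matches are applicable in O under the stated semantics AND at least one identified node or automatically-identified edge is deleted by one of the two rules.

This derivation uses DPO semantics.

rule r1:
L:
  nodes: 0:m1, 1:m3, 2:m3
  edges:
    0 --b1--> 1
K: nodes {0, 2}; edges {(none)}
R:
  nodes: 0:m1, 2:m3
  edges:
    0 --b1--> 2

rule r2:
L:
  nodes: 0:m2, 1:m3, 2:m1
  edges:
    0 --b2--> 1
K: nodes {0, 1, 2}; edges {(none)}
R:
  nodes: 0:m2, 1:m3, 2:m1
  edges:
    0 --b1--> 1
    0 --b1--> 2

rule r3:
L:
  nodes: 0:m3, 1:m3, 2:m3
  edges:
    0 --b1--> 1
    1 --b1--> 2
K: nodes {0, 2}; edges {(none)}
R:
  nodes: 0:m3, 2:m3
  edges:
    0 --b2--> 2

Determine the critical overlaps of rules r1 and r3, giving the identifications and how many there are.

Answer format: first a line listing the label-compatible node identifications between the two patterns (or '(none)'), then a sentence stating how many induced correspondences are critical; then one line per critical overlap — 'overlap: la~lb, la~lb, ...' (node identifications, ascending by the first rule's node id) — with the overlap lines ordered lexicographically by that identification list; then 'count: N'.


label-compatible node identifications between L(r1) and L(r3): 1~0, 1~1, 1~2, 2~0, 2~1, 2~2
1 of the induced correspondences is a critical overlap of r1 and r3.
overlap: 2~1
count: 1


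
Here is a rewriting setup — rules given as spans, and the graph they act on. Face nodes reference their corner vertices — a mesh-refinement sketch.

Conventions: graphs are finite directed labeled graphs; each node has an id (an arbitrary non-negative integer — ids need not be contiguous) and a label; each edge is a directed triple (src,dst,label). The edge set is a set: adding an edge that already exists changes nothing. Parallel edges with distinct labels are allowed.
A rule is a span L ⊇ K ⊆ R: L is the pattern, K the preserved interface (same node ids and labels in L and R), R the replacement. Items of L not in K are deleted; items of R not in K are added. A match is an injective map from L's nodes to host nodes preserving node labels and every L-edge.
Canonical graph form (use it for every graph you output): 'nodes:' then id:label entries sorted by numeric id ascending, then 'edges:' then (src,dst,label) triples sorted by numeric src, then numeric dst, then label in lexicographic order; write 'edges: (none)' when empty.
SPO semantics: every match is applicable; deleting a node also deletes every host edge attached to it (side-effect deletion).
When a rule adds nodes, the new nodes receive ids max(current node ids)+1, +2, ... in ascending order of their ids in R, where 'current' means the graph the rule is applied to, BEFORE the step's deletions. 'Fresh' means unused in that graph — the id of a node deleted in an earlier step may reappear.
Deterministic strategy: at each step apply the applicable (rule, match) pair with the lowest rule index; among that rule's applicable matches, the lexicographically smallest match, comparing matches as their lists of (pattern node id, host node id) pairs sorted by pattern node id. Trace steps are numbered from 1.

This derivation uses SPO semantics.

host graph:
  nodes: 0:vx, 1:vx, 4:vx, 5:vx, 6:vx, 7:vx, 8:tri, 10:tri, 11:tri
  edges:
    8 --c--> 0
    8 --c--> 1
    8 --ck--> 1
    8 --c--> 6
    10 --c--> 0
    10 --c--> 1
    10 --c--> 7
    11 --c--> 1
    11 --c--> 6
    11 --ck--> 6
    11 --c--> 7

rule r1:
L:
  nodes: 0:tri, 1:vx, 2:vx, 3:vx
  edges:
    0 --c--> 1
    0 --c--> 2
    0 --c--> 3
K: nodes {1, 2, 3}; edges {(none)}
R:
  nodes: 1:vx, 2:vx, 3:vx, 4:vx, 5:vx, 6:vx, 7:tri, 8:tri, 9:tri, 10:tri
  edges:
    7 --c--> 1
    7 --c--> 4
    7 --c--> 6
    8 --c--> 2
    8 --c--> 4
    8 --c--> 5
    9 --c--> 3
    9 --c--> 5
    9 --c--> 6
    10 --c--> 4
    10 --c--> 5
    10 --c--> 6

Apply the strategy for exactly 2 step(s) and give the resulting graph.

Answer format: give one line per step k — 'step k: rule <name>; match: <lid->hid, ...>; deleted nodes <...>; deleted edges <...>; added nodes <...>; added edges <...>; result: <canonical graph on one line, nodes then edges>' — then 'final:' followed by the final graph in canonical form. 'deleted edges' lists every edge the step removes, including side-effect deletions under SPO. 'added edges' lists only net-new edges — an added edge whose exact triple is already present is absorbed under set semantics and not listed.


step 1: rule r1; match: 0->8, 1->0, 2->1, 3->6; deleted nodes 8; deleted edges (8,0,c); (8,1,c); (8,1,ck); (8,6,c); added nodes 12, 13, 14, 15, 16, 17, 18; added edges (15,0,c); (15,12,c); (15,14,c); (16,1,c); (16,12,c); (16,13,c); (17,6,c); (17,13,c); (17,14,c); (18,12,c); (18,13,c); (18,14,c); result: nodes: 0:vx, 1:vx, 4:vx, 5:vx, 6:vx, 7:vx, 10:tri, 11:tri, 12:vx, 13:vx, 14:vx, 15:tri, 16:tri, 17:tri, 18:tri edges: (10,0,c); (10,1,c); (10,7,c); (11,1,c); (11,6,c); (11,6,ck); (11,7,c); (15,0,c); (15,12,c); (15,14,c); (16,1,c); (16,12,c); (16,13,c); (17,6,c); (17,13,c); (17,14,c); (18,12,c); (18,13,c); (18,14,c)
step 2: rule r1; match: 0->10, 1->0, 2->1, 3->7; deleted nodes 10; deleted edges (10,0,c); (10,1,c); (10,7,c); added nodes 19, 20, 21, 22, 23, 24, 25; added edges (22,0,c); (22,19,c); (22,21,c); (23,1,c); (23,19,c); (23,20,c); (24,7,c); (24,20,c); (24,21,c); (25,19,c); (25,20,c); (25,21,c); result: nodes: 0:vx, 1:vx, 4:vx, 5:vx, 6:vx, 7:vx, 11:tri, 12:vx, 13:vx, 14:vx, 15:tri, 16:tri, 17:tri, 18:tri, 19:vx, 20:vx, 21:vx, 22:tri, 23:tri, 24:tri, 25:tri edges: (11,1,c); (11,6,c); (11,6,ck); (11,7,c); (15,0,c); (15,12,c); (15,14,c); (16,1,c); (16,12,c); (16,13,c); (17,6,c); (17,13,c); (17,14,c); (18,12,c); (18,13,c); (18,14,c); (22,0,c); (22,19,c); (22,21,c); (23,1,c); (23,19,c); (23,20,c); (24,7,c); (24,20,c); (24,21,c); (25,19,c); (25,20,c); (25,21,c)
final:
nodes: 0:vx, 1:vx, 4:vx, 5:vx, 6:vx, 7:vx, 11:tri, 12:vx, 13:vx, 14:vx, 15:tri, 16:tri, 17:tri, 18:tri, 19:vx, 20:vx, 21:vx, 22:tri, 23:tri, 24:tri, 25:tri
edges: (11,1,c); (11,6,c); (11,6,ck); (11,7,c); (15,0,c); (15,12,c); (15,14,c); (16,1,c); (16,12,c); (16,13,c); (17,6,c); (17,13,c); (17,14,c); (18,12,c); (18,13,c); (18,14,c); (22,0,c); (22,19,c); (22,21,c); (23,1,c); (23,19,c); (23,20,c); (24,7,c); (24,20,c); (24,21,c); (25,19,c); (25,20,c); (25,21,c)


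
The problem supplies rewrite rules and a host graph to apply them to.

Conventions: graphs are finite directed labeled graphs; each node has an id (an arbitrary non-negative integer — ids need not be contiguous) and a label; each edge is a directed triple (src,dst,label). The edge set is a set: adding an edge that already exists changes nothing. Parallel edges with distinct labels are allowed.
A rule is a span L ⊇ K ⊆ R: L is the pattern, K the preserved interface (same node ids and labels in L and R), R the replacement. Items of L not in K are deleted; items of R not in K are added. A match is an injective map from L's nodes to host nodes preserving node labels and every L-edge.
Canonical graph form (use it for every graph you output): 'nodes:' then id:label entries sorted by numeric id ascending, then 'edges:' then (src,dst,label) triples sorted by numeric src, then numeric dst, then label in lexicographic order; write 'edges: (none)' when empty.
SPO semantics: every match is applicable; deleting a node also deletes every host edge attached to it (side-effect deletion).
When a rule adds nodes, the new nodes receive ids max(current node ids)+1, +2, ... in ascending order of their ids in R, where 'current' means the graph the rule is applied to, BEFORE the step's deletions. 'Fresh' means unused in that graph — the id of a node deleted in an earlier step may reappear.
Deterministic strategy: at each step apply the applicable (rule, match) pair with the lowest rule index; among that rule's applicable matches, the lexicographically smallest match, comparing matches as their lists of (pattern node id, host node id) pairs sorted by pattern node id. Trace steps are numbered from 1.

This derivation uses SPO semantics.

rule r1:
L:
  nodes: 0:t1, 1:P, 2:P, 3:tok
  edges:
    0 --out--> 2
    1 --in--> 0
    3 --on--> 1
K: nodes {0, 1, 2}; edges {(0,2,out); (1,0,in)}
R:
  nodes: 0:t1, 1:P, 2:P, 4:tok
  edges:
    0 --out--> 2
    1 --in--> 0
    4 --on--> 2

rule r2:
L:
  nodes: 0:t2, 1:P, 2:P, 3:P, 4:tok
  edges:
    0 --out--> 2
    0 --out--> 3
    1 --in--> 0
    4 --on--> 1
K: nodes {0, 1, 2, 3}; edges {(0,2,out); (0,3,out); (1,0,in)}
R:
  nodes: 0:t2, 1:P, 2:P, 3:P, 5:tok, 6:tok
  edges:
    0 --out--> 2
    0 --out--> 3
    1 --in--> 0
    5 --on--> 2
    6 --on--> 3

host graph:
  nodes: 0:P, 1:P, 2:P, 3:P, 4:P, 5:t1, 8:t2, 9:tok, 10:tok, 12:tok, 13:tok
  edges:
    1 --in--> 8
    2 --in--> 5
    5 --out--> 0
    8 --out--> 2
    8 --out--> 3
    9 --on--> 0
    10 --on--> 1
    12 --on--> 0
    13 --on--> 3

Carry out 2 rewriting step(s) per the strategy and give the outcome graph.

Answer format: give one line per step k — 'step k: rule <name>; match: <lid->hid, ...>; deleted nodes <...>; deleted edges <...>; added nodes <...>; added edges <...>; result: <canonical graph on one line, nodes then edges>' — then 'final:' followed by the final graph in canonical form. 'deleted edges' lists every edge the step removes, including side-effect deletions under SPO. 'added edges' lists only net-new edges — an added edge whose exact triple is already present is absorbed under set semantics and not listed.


step 1: rule r2; match: 0->8, 1->1, 2->2, 3->3, 4->10; deleted nodes 10; deleted edges (10,1,on); added nodes 14, 15; added edges (14,2,on); (15,3,on); result: nodes: 0:P, 1:P, 2:P, 3:P, 4:P, 5:t1, 8:t2, 9:tok, 12:tok, 13:tok, 14:tok, 15:tok edges: (1,8,in); (2,5,in); (5,0,out); (8,2,out); (8,3,out); (9,0,on); (12,0,on); (13,3,on); (14,2,on); (15,3,on)
step 2: rule r1; match: 0->5, 1->2, 2->0, 3->14; deleted nodes 14; deleted edges (14,2,on); added nodes 16; added edges (16,0,on); result: nodes: 0:P, 1:P, 2:P, 3:P, 4:P, 5:t1, 8:t2, 9:tok, 12:tok, 13:tok, 15:tok, 16:tok edges: (1,8,in); (2,5,in); (5,0,out); (8,2,out); (8,3,out); (9,0,on); (12,0,on); (13,3,on); (15,3,on); (16,0,on)
final:
nodes: 0:P, 1:P, 2:P, 3:P, 4:P, 5:t1, 8:t2, 9:tok, 12:tok, 13:tok, 15:tok, 16:tok
edges: (1,8,in); (2,5,in); (5,0,out); (8,2,out); (8,3,out); (9,0,on); (12,0,on); (13,3,on); (15,3,on); (16,0,on)


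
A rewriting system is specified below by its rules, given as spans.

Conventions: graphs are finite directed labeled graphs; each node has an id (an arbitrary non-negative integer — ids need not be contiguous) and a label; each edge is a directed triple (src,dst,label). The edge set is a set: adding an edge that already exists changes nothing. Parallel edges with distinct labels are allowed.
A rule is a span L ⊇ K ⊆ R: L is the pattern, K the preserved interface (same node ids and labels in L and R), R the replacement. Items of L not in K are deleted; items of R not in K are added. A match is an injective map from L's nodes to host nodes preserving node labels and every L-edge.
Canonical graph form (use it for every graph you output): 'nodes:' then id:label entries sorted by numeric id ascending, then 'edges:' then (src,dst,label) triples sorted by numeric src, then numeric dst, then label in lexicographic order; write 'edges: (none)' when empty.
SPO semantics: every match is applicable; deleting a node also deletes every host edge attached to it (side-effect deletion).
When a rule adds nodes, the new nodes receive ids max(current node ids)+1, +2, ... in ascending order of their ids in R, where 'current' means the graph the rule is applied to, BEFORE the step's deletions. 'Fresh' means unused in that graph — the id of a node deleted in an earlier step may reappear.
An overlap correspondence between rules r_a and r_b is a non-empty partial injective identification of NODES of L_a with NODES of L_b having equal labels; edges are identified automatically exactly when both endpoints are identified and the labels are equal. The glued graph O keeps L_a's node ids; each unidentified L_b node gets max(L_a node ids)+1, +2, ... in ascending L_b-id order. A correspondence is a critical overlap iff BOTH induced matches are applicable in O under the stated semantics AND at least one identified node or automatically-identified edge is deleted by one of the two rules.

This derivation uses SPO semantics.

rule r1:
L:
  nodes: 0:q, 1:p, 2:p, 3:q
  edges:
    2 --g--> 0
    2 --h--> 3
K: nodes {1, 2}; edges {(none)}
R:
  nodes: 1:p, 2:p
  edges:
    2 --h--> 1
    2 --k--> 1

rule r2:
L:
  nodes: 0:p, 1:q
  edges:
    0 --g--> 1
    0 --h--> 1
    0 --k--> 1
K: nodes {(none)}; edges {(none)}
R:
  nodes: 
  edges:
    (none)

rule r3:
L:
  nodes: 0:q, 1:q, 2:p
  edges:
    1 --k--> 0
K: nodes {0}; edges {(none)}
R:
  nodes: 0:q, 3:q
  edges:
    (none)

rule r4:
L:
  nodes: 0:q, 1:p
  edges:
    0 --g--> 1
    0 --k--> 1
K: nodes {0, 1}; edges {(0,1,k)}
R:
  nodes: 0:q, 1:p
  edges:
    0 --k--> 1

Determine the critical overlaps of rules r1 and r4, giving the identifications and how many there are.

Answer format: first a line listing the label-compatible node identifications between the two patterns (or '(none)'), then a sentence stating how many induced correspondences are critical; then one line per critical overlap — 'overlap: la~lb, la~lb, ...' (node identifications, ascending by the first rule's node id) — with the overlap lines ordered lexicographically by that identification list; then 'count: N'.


label-compatible node identifications between L(r1) and L(r4): 0~0, 1~1, 2~1, 3~0
6 of the induced correspondences are critical overlaps of r1 and r4.
overlap: 0~0
overlap: 0~0, 1~1
overlap: 0~0, 2~1
overlap: 1~1, 3~0
overlap: 2~1, 3~0
overlap: 3~0
count: 6


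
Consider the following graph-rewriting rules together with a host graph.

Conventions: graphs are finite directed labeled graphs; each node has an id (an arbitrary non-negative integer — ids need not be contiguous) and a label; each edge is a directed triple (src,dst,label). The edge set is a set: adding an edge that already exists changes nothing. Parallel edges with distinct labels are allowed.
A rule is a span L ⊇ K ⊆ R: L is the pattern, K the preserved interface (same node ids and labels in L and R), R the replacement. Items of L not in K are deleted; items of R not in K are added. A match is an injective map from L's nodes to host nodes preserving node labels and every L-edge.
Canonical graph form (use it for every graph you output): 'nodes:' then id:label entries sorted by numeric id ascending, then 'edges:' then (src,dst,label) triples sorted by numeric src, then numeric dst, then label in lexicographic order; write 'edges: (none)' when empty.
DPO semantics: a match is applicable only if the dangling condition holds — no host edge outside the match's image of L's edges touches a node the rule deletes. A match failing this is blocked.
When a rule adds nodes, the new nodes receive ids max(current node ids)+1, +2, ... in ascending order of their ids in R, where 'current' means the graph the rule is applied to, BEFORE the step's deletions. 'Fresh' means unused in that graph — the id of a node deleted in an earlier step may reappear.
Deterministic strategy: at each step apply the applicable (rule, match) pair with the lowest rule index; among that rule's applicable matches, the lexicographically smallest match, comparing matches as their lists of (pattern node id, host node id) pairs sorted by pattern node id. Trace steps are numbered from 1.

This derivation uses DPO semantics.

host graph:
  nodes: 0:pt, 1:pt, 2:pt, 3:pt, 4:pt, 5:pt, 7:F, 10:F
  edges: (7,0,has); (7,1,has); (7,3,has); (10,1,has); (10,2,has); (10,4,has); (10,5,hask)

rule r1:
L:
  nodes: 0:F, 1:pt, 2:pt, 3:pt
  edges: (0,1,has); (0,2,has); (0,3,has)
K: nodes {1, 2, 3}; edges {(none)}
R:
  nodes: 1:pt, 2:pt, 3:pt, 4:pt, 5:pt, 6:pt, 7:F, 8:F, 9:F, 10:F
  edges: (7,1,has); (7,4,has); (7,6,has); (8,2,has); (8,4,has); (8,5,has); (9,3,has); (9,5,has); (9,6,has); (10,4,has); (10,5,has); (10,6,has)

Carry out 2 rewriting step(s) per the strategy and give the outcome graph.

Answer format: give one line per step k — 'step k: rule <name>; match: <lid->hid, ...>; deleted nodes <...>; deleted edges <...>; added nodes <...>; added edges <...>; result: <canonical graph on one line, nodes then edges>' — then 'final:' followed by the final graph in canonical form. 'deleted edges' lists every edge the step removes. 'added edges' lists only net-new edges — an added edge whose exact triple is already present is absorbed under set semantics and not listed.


step 1: rule r1; match: 0->7, 1->0, 2->1, 3->3; deleted nodes 7; deleted edges (7,0,has); (7,1,has); (7,3,has); added nodes 11, 12, 13, 14, 15, 16, 17; added edges (14,0,has); (14,11,has); (14,13,has); (15,1,has); (15,11,has); (15,12,has); (16,3,has); (16,12,has); (16,13,has); (17,11,has); (17,12,has); (17,13,has); result: nodes: 0:pt, 1:pt, 2:pt, 3:pt, 4:pt, 5:pt, 10:F, 11:pt, 12:pt, 13:pt, 14:F, 15:F, 16:F, 17:F edges: (10,1,has); (10,2,has); (10,4,has); (10,5,hask); (14,0,has); (14,11,has); (14,13,has); (15,1,has); (15,11,has); (15,12,has); (16,3,has); (16,12,has); (16,13,has); (17,11,has); (17,12,has); (17,13,has)
step 2: rule r1; match: 0->14, 1->0, 2->11, 3->13; deleted nodes 14; deleted edges (14,0,has); (14,11,has); (14,13,has); added nodes 18, 19, 20, 21, 22, 23, 24; added edges (21,0,has); (21,18,has); (21,20,has); (22,11,has); (22,18,has); (22,19,has); (23,13,has); (23,19,has); (23,20,has); (24,18,has); (24,19,has); (24,20,has); result: nodes: 0:pt, 1:pt, 2:pt, 3:pt, 4:pt, 5:pt, 10:F, 11:pt, 12:pt, 13:pt, 15:F, 16:F, 17:F, 18:pt, 19:pt, 20:pt, 21:F, 22:F, 23:F, 24:F edges: (10,1,has); (10,2,has); (10,4,has); (10,5,hask); (15,1,has); (15,11,has); (15,12,has); (16,3,has); (16,12,has); (16,13,has); (17,11,has); (17,12,has); (17,13,has); (21,0,has); (21,18,has); (21,20,has); (22,11,has); (22,18,has); (22,19,has); (23,13,has); (23,19,has); (23,20,has); (24,18,has); (24,19,has); (24,20,has)
final:
nodes: 0:pt, 1:pt, 2:pt, 3:pt, 4:pt, 5:pt, 10:F, 11:pt, 12:pt, 13:pt, 15:F, 16:F, 17:F, 18:pt, 19:pt, 20:pt, 21:F, 22:F, 23:F, 24:F
edges: (10,1,has); (10,2,has); (10,4,has); (10,5,hask); (15,1,has); (15,11,has); (15,12,has); (16,3,has); (16,12,has); (16,13,has); (17,11,has); (17,12,has); (17,13,has); (21,0,has); (21,18,has); (21,20,has); (22,11,has); (22,18,has); (22,19,has); (23,13,has); (23,19,has); (23,20,has); (24,18,has); (24,19,has); (24,20,has)


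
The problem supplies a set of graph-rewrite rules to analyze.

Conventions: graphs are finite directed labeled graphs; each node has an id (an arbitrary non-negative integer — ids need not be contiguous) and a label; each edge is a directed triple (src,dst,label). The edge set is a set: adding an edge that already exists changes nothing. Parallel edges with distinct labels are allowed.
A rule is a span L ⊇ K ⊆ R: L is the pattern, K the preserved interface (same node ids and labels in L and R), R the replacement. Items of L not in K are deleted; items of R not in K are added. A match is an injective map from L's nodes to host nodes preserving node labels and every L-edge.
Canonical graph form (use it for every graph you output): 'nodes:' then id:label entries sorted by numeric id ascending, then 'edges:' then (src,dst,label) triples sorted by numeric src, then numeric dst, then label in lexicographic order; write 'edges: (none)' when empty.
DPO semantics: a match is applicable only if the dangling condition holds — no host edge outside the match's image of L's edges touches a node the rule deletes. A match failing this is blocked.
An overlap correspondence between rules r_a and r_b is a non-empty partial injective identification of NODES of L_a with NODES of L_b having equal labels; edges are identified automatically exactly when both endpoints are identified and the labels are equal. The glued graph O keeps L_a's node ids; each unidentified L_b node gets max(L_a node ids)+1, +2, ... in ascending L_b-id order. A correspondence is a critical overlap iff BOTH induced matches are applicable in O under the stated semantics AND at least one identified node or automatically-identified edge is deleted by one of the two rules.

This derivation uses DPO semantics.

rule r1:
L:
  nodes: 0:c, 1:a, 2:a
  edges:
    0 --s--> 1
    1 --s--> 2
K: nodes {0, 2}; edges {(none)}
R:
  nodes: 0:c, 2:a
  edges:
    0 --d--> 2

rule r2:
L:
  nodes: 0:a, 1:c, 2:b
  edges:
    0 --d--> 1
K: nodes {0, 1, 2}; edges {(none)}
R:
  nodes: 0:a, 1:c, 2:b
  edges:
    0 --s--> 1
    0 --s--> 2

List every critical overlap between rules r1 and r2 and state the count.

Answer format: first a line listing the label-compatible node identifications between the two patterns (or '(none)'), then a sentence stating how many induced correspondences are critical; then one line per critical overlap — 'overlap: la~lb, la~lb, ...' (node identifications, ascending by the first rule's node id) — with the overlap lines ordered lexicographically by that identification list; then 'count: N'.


label-compatible node identifications between L(r1) and L(r2): 0~1, 1~0, 2~0
0 of the induced correspondences are critical overlaps of r1 and r2.
count: 0


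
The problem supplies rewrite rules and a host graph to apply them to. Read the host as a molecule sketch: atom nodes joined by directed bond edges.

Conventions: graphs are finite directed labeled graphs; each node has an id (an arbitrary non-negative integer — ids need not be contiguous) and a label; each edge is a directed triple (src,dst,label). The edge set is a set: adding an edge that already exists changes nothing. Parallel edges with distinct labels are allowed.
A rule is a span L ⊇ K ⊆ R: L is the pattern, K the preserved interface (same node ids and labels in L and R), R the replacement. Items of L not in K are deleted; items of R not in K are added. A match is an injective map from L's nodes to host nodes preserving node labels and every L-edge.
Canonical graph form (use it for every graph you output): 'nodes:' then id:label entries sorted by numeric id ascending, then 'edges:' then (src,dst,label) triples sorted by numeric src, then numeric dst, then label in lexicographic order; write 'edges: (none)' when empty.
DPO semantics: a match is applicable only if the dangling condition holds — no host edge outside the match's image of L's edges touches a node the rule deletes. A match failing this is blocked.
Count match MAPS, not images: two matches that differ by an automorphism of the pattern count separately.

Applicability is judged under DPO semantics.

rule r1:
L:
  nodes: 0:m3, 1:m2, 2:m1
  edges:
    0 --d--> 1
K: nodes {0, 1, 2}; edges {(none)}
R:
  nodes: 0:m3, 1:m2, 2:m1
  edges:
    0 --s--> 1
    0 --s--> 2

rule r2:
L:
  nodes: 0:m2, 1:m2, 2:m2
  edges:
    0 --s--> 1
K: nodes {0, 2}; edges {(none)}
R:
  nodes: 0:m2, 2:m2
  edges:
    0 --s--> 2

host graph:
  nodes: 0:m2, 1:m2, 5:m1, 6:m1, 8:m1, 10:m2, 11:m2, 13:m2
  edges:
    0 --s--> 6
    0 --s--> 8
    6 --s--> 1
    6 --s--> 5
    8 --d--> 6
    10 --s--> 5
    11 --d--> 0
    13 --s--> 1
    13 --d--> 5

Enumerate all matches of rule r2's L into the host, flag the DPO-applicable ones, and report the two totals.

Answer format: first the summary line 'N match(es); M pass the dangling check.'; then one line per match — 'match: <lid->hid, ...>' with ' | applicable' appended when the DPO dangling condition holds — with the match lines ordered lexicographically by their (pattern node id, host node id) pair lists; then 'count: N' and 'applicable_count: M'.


3 match(es); 0 pass the dangling check.
match: 0->13, 1->1, 2->0
match: 0->13, 1->1, 2->10
match: 0->13, 1->1, 2->11
count: 3
applicable_count: 0


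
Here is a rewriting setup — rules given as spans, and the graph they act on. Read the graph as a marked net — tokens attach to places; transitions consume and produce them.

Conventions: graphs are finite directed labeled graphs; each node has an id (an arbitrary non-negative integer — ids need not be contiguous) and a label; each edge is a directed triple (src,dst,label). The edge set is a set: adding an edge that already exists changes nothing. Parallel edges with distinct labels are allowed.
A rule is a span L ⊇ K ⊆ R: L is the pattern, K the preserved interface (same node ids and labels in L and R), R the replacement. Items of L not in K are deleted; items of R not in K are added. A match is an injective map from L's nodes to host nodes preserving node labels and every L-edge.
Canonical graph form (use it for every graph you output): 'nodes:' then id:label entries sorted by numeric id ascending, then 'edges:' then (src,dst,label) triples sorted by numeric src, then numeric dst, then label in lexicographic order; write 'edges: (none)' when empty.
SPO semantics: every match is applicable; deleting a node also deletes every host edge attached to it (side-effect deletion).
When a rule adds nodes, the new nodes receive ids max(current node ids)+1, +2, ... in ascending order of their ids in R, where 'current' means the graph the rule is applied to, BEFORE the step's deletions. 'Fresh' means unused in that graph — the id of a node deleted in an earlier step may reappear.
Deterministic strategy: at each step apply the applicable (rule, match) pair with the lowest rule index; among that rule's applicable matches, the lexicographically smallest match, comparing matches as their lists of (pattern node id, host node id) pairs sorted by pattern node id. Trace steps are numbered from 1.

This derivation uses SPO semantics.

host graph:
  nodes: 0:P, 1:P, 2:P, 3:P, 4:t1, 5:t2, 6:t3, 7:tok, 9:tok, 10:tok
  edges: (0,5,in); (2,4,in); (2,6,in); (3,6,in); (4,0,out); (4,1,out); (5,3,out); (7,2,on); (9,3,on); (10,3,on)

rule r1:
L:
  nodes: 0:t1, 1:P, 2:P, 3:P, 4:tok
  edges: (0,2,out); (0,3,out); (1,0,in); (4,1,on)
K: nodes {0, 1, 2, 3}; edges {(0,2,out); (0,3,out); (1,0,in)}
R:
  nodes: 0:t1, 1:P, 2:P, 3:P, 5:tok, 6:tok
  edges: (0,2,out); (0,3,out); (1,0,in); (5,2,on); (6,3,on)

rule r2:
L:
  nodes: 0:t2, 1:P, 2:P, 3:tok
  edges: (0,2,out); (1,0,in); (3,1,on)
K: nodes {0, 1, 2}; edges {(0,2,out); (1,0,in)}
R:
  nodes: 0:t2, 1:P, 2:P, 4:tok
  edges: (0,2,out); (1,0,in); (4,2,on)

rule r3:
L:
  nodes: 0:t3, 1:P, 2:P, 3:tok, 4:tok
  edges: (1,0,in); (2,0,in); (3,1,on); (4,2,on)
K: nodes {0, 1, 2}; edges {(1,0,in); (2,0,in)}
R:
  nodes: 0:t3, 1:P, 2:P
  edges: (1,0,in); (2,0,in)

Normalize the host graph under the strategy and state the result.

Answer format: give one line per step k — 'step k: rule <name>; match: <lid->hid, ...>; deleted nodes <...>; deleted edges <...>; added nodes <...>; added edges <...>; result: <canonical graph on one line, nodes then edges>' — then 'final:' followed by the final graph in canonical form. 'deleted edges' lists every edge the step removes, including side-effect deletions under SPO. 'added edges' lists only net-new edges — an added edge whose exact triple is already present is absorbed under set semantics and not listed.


step 1: rule r1; match: 0->4, 1->2, 2->0, 3->1, 4->7; deleted nodes 7; deleted edges (7,2,on); added nodes 11, 12; added edges (11,0,on); (12,1,on); result: nodes: 0:P, 1:P, 2:P, 3:P, 4:t1, 5:t2, 6:t3, 9:tok, 10:tok, 11:tok, 12:tok edges: (0,5,in); (2,4,in); (2,6,in); (3,6,in); (4,0,out); (4,1,out); (5,3,out); (9,3,on); (10,3,on); (11,0,on); (12,1,on)
step 2: rule r2; match: 0->5, 1->0, 2->3, 3->11; deleted nodes 11; deleted edges (11,0,on); added nodes 13; added edges (13,3,on); result: nodes: 0:P, 1:P, 2:P, 3:P, 4:t1, 5:t2, 6:t3, 9:tok, 10:tok, 12:tok, 13:tok edges: (0,5,in); (2,4,in); (2,6,in); (3,6,in); (4,0,out); (4,1,out); (5,3,out); (9,3,on); (10,3,on); (12,1,on); (13,3,on)
final:
nodes: 0:P, 1:P, 2:P, 3:P, 4:t1, 5:t2, 6:t3, 9:tok, 10:tok, 12:tok, 13:tok
edges: (0,5,in); (2,4,in); (2,6,in); (3,6,in); (4,0,out); (4,1,out); (5,3,out); (9,3,on); (10,3,on); (12,1,on); (13,3,on)


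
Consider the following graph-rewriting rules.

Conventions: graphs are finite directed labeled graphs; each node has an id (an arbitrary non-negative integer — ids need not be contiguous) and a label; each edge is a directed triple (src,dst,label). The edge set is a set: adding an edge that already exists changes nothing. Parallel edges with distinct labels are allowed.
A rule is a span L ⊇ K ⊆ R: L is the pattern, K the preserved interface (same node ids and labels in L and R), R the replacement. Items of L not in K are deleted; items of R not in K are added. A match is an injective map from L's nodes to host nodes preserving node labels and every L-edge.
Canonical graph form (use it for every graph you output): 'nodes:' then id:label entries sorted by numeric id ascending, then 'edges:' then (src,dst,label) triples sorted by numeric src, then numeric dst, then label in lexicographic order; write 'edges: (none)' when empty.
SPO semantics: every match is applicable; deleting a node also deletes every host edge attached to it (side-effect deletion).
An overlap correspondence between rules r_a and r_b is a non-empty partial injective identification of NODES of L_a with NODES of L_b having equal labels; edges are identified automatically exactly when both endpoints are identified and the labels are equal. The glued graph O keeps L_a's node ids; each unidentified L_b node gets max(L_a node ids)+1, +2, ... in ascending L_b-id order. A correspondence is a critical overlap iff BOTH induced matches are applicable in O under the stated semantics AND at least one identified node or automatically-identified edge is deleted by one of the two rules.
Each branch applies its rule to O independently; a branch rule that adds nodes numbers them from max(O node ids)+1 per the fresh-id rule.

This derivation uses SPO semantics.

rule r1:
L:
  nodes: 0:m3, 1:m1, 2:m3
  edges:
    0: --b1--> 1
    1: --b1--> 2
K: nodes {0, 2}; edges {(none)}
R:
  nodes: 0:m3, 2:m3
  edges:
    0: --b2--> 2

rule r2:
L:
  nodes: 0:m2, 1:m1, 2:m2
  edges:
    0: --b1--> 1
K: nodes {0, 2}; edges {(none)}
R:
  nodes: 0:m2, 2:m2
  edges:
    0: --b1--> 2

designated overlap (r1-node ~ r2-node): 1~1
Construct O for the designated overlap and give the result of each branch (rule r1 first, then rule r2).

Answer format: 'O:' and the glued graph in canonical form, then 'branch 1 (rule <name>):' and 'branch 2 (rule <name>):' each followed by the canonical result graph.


O:
nodes: 0:m3, 1:m1, 2:m3, 3:m2, 4:m2
edges: (0,1,b1); (1,2,b1); (3,1,b1)
branch 1 (rule r1):
nodes: 0:m3, 2:m3, 3:m2, 4:m2
edges: (0,2,b2)
branch 2 (rule r2):
nodes: 0:m3, 2:m3, 3:m2, 4:m2
edges: (3,4,b1)


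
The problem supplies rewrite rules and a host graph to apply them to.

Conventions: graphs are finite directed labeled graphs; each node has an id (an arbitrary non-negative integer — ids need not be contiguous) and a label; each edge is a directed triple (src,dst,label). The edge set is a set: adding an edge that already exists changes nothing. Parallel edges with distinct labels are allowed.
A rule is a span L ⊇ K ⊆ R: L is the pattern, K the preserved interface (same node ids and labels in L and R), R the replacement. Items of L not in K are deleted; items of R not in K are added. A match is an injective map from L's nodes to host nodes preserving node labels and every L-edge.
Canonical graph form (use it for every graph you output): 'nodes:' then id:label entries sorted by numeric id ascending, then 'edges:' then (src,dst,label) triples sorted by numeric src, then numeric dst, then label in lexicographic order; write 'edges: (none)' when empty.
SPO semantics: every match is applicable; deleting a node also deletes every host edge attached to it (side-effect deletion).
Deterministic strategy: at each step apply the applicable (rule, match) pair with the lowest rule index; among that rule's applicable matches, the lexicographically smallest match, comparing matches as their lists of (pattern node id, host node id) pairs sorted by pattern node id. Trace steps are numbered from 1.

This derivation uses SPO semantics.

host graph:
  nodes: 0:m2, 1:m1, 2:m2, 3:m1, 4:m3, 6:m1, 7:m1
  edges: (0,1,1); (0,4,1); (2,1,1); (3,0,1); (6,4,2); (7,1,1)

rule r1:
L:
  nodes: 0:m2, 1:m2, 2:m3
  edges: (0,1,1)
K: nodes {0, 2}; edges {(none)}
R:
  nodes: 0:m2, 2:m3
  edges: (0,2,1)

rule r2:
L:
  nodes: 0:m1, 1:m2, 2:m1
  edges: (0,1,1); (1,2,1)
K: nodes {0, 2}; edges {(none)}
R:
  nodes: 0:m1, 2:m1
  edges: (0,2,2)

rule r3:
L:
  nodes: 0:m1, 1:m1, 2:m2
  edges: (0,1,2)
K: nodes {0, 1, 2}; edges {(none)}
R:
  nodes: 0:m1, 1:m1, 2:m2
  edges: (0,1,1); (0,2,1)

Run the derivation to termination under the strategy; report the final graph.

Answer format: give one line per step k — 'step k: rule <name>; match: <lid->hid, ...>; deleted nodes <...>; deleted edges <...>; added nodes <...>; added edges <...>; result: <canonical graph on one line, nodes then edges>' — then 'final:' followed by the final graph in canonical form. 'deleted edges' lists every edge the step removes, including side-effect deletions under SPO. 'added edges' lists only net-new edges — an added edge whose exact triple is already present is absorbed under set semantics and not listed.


step 1: rule r2; match: 0->3, 1->0, 2->1; deleted nodes 0; deleted edges (0,1,1); (0,4,1); (3,0,1); added nodes (none); added edges (3,1,2); result: nodes: 1:m1, 2:m2, 3:m1, 4:m3, 6:m1, 7:m1 edges: (2,1,1); (3,1,2); (6,4,2); (7,1,1)
step 2: rule r3; match: 0->3, 1->1, 2->2; deleted nodes (none); deleted edges (3,1,2); added nodes (none); added edges (3,1,1); (3,2,1); result: nodes: 1:m1, 2:m2, 3:m1, 4:m3, 6:m1, 7:m1 edges: (2,1,1); (3,1,1); (3,2,1); (6,4,2); (7,1,1)
step 3: rule r2; match: 0->3, 1->2, 2->1; deleted nodes 2; deleted edges (2,1,1); (3,2,1); added nodes (none); added edges (3,1,2); result: nodes: 1:m1, 3:m1, 4:m3, 6:m1, 7:m1 edges: (3,1,1); (3,1,2); (6,4,2); (7,1,1)
final:
nodes: 1:m1, 3:m1, 4:m3, 6:m1, 7:m1
edges: (3,1,1); (3,1,2); (6,4,2); (7,1,1)


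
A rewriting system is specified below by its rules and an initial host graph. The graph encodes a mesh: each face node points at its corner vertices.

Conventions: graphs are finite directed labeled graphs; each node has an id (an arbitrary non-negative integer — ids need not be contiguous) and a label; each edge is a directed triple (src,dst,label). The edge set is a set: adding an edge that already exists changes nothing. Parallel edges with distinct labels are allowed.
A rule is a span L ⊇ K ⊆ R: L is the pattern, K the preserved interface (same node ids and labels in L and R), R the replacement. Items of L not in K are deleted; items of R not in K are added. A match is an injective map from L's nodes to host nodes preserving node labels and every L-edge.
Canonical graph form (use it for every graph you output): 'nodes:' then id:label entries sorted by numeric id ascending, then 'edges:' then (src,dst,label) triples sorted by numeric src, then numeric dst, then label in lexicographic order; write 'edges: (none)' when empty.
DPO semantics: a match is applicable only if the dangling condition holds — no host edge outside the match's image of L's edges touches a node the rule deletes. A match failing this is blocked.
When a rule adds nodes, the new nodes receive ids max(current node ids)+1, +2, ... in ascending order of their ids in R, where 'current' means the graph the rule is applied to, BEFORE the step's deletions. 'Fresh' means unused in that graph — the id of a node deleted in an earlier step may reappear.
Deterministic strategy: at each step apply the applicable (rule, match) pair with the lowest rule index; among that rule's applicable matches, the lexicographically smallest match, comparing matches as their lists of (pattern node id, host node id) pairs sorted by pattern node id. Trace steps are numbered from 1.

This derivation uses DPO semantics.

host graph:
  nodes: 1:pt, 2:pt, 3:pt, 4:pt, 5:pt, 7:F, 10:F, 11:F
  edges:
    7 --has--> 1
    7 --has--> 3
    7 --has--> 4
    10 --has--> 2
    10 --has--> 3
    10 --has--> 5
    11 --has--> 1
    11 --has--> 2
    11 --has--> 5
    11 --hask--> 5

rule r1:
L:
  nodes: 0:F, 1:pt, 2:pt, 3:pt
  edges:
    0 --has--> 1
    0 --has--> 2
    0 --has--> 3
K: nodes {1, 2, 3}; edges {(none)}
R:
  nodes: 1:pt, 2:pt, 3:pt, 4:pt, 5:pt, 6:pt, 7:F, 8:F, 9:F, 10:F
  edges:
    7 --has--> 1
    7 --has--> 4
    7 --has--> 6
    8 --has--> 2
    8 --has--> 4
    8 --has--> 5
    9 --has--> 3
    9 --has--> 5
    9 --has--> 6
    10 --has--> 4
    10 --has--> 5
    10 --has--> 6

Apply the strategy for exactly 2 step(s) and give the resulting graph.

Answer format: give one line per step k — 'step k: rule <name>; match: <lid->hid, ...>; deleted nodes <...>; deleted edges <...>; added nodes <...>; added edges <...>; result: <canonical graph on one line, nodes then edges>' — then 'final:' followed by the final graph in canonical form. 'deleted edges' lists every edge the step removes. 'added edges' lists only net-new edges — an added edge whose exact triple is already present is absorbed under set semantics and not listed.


step 1: rule r1; match: 0->7, 1->1, 2->3, 3->4; deleted nodes 7; deleted edges (7,1,has); (7,3,has); (7,4,has); added nodes 12, 13, 14, 15, 16, 17, 18; added edges (15,1,has); (15,12,has); (15,14,has); (16,3,has); (16,12,has); (16,13,has); (17,4,has); (17,13,has); (17,14,has); (18,12,has); (18,13,has); (18,14,has); result: nodes: 1:pt, 2:pt, 3:pt, 4:pt, 5:pt, 10:F, 11:F, 12:pt, 13:pt, 14:pt, 15:F, 16:F, 17:F, 18:F edges: (10,2,has); (10,3,has); (10,5,has); (11,1,has); (11,2,has); (11,5,has); (11,5,hask); (15,1,has); (15,12,has); (15,14,has); (16,3,has); (16,12,has); (16,13,has); (17,4,has); (17,13,has); (17,14,has); (18,12,has); (18,13,has); (18,14,has)
step 2: rule r1; match: 0->10, 1->2, 2->3, 3->5; deleted nodes 10; deleted edges (10,2,has); (10,3,has); (10,5,has); added nodes 19, 20, 21, 22, 23, 24, 25; added edges (22,2,has); (22,19,has); (22,21,has); (23,3,has); (23,19,has); (23,20,has); (24,5,has); (24,20,has); (24,21,has); (25,19,has); (25,20,has); (25,21,has); result: nodes: 1:pt, 2:pt, 3:pt, 4:pt, 5:pt, 11:F, 12:pt, 13:pt, 14:pt, 15:F, 16:F, 17:F, 18:F, 19:pt, 20:pt, 21:pt, 22:F, 23:F, 24:F, 25:F edges: (11,1,has); (11,2,has); (11,5,has); (11,5,hask); (15,1,has); (15,12,has); (15,14,has); (16,3,has); (16,12,has); (16,13,has); (17,4,has); (17,13,has); (17,14,has); (18,12,has); (18,13,has); (18,14,has); (22,2,has); (22,19,has); (22,21,has); (23,3,has); (23,19,has); (23,20,has); (24,5,has); (24,20,has); (24,21,has); (25,19,has); (25,20,has); (25,21,has)
final:
nodes: 1:pt, 2:pt, 3:pt, 4:pt, 5:pt, 11:F, 12:pt, 13:pt, 14:pt, 15:F, 16:F, 17:F, 18:F, 19:pt, 20:pt, 21:pt, 22:F, 23:F, 24:F, 25:F
edges: (11,1,has); (11,2,has); (11,5,has); (11,5,hask); (15,1,has); (15,12,has); (15,14,has); (16,3,has); (16,12,has); (16,13,has); (17,4,has); (17,13,has); (17,14,has); (18,12,has); (18,13,has); (18,14,has); (22,2,has); (22,19,has); (22,21,has); (23,3,has); (23,19,has); (23,20,has); (24,5,has); (24,20,has); (24,21,has); (25,19,has); (25,20,has); (25,21,has)
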